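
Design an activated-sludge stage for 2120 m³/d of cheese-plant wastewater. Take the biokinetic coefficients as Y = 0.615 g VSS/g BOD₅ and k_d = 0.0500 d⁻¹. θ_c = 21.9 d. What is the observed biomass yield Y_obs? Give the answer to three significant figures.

Y_obs ≈ 0.294 g VSS/g BOD₅

Correct the yield for decay: Y_obs = Y/(1 + k_d θ_c) = 0.615 / (1 + 0.0500 × 21.9) = 0.615 / 2.095 = 0.2936.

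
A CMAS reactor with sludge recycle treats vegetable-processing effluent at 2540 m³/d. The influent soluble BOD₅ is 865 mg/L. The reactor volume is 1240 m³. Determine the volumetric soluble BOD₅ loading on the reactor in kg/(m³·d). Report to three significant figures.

L_v ≈ 1.77 kg soluble BOD₅/(m³·d)

Applied soluble BOD₅ load per unit volume = Q·S₀/V = (2540 × 865/1000)/1240 = 1.772 kg soluble BOD₅·m⁻³·d⁻¹.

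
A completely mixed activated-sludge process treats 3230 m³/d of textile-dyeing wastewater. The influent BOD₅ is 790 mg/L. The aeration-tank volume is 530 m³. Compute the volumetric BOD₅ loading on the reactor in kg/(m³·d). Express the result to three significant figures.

L_v ≈ 4.81 kg BOD₅/(m³·d)

L_v = Q S₀ / V = 3230 × 790 × 10⁻³ / 530.0 = 4.815 kg/(m³·d).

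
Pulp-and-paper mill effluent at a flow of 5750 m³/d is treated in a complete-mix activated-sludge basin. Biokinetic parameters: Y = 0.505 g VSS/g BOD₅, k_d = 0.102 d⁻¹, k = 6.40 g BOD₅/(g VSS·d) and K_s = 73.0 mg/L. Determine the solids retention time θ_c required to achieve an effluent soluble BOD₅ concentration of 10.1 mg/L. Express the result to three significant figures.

θ_c ≈ 3.44 d

At the target effluent, Y k S/(K_s+S) = 0.505×6.40×10.1/83.10 = 0.3928 d⁻¹.
1/θ_c = 0.3928 − 0.102 = 0.2908 d⁻¹, so θ_c = 3.439 d.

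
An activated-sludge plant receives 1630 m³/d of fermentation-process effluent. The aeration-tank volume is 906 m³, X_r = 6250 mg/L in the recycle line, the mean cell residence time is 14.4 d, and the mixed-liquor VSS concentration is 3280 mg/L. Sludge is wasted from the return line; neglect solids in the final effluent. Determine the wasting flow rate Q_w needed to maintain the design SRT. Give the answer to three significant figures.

Q_w ≈ 33.0 m³/d

Wasting from the return line (neglecting effluent solids): Q_w = V·X / (θ_c·X_r) = 906.0 × 3280 / (14.4 × 6250) = 33.02 m³/d.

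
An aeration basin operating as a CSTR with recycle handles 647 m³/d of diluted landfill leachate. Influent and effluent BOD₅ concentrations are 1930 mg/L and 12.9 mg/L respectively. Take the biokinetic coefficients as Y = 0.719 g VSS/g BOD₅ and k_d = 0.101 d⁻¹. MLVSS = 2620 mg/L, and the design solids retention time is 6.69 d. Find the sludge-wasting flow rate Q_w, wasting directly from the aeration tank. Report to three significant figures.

Q_w ≈ 203 m³/d

Rearranging the biomass balance for a CMAS with decay, V = Y·Q·ΔS·θ_c / [X·(1+k_d θ_c)] = 0.719 × 647 × (1930 − 12.9) × 6.69 / [2620 × (1 + 0.101 × 6.69)] = 5.97×10^6 / 4390 = 1359 m³.
With mixed-liquor wasting, θ_c = V/Q_w, so Q_w = V/θ_c = 1359/6.69 = 203.1 m³/d.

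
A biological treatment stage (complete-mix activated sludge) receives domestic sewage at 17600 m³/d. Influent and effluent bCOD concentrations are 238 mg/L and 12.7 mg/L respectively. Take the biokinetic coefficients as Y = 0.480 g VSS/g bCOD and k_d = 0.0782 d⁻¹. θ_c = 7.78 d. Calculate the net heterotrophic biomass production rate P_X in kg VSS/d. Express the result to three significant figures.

P_X ≈ 1180 kg VSS/d

The observed yield is Y_obs = Y/(1 + k_d·θ_c) = 0.480 / (1 + 0.0782 × 7.78) = 0.480 / 1.608 = 0.2984 g VSS per g bCOD removed.
Substrate removed = Q·(S₀ − S) = 17600 m³/d × (238 − 12.7) g/m³ = 3.97×10^6 g/d = 3965 kg/d.
P_X = Y_obs · Q(S₀ − S) = 0.2984 × 3965 = 1183 kg VSS/d.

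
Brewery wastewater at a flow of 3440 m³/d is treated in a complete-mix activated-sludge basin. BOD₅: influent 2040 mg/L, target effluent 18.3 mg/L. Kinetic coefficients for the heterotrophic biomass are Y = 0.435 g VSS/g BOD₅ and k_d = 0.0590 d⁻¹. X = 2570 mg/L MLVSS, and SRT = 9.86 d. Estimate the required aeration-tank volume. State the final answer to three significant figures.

Steady-state biomass mass balance: V·X·(1 + k_d·θ_c) = Y·Q·(S₀ − S)·θ_c, so V = 0.435 × 3440 × (2040 − 18.3) × 9.86 / [2570 × (1 + 0.0590 × 9.86)] = 2.98×10^7 / 4065 = 7338 m³.

V ≈ 7340 m³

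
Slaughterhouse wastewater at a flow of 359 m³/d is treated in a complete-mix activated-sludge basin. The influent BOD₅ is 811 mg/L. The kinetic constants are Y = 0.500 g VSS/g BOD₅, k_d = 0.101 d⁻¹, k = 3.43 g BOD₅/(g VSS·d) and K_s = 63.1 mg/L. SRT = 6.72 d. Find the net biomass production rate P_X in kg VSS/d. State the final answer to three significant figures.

P_X ≈ 85.6 kg VSS/d

From the Monod/SRT balance for a CMAS, S = K_s·(1+k_d θ_c)/[θ_c·(Y k − k_d) − 1] = 63.1 × (1 + 0.101 × 6.72) / [6.72 × (0.500 × 3.43 − 0.101) − 1] = 105.9 / 9.846 = 10.76 mg/L.
The observed yield is Y_obs = Y/(1 + k_d·θ_c) = 0.500 / (1 + 0.101 × 6.72) = 0.500 / 1.679 = 0.2978 g VSS per g BOD₅ removed.
Substrate removed = Q·(S₀ − S) = 359 m³/d × (811 − 10.8) g/m³ = 2.87×10^5 g/d = 287.3 kg/d.
P_X = Y_obs · Q(S₀ − S) = 0.2978 × 287.3 = 85.56 kg VSS/d.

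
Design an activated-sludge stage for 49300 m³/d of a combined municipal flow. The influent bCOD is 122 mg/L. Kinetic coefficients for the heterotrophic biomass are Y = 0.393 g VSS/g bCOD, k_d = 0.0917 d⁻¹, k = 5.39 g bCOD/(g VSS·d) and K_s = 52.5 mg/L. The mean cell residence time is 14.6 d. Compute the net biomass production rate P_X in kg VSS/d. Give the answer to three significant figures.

Effluent substrate depends only on kinetics and SRT: S = K_s(1 + k_d θ_c) / [θ_c(Yk − k_d) − 1] = 52.5 × (1 + 0.0917 × 14.6) / [14.6 × (0.393 × 5.39 − 0.0917) − 1] = 122.8 / 28.59 = 4.295 mg/L.
Correct the yield for decay: Y_obs = Y/(1 + k_d θ_c) = 0.393 / (1 + 0.0917 × 14.6) = 0.393 / 2.339 = 0.1680.
Substrate removed = Q·(S₀ − S) = 49300 m³/d × (122 − 4.30) g/m³ = 5.8×10^6 g/d = 5803 kg/d.
Biomass produced: P_X = Y_obs·Q·ΔS = 0.1680 × 5803 ≈ 975.0 kg VSS/d.

P_X ≈ 975 kg VSS/d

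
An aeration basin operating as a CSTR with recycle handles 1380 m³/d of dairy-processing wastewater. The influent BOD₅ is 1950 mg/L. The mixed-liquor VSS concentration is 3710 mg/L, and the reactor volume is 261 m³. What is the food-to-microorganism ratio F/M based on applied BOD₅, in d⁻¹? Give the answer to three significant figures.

Food-to-microorganism ratio F/M = Q S₀ / (V X) = 1380 × 1950 / (261.0 × 3710) = 2.779 d⁻¹.

F/M ≈ 2.78 d⁻¹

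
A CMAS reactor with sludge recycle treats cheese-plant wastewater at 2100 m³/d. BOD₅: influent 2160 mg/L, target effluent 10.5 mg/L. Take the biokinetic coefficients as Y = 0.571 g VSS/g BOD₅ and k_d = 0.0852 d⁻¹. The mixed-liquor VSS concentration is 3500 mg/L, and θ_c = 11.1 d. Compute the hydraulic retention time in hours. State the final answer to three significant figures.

τ ≈ 48.0 h

From the SRT design equation V = Y Q (S₀−S) θ_c / [X (1 + k_d θ_c)] = 0.571 × 2100 × (2160 − 10.5) × 11.1 / [3500 × (1 + 0.0852 × 11.1)] = 2.86×10^7 / 6810 = 4201 m³.
HRT = V/Q = 4201 m³ / 2100 m³·d⁻¹ = 2.001 d × 24 = 48.01 h.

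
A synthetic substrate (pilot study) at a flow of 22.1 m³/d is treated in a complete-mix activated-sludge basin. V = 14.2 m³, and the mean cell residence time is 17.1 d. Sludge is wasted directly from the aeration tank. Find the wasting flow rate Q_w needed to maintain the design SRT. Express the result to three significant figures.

For wasting at MLVSS concentration, Q_w = V/θ_c = 14.20/17.1 = 0.8304 m³/d.

Q_w ≈ 0.830 m³/d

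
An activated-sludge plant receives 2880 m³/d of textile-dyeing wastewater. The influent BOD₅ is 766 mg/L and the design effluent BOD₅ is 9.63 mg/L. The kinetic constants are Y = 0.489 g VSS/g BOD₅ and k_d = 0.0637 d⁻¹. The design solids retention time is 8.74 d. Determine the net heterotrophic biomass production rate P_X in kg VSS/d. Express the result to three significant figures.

P_X ≈ 684 kg VSS/d

Correct the yield for decay: Y_obs = Y/(1 + k_d θ_c) = 0.489 / (1 + 0.0637 × 8.74) = 0.489 / 1.557 = 0.3141.
Q·(S₀ − S) = 2880 × (766 − 9.63) × 10⁻³ = 2178 kg/d removed.
Biomass produced: P_X = Y_obs·Q·ΔS = 0.3141 × 2178 ≈ 684.3 kg VSS/d.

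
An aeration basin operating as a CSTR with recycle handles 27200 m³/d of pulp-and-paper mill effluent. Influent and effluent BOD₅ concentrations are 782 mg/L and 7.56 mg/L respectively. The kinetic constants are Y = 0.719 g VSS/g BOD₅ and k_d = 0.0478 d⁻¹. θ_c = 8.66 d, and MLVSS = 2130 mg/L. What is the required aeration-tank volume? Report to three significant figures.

V ≈ 43600 m³

Steady-state biomass mass balance: V·X·(1 + k_d·θ_c) = Y·Q·(S₀ − S)·θ_c, so V = 0.719 × 27200 × (782 − 7.56) × 8.66 / [2130 × (1 + 0.0478 × 8.66)] = 1.31×10^8 / 3012 = 43550 m³.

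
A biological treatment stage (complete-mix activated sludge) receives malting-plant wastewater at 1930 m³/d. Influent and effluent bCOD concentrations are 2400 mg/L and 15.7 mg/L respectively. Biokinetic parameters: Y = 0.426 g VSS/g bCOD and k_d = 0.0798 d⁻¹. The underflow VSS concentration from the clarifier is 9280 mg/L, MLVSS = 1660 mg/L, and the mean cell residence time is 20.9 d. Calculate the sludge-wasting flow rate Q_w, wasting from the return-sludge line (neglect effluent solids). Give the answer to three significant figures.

Steady-state biomass mass balance: V·X·(1 + k_d·θ_c) = Y·Q·(S₀ − S)·θ_c, so V = 0.426 × 1930 × (2400 − 15.7) × 20.9 / [1660 × (1 + 0.0798 × 20.9)] = 4.1×10^7 / 4429 = 9251 m³.
Wasting from the return line (neglecting effluent solids): Q_w = V·X / (θ_c·X_r) = 9251 × 1660 / (20.9 × 9280) = 79.18 m³/d.

Q_w ≈ 79.2 m³/d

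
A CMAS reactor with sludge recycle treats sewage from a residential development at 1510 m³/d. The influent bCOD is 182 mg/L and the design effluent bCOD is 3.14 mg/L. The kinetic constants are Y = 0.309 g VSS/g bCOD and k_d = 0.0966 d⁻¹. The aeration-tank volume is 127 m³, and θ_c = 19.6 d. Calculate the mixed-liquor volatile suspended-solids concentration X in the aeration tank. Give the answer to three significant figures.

X = Y·Q·ΔS·θ_c / [V·(1 + k_d θ_c)] = 0.309 × 1510 × (182 − 3.14) × 19.6 / [127 × (1 + 0.0966 × 19.6)] = 4451 mg/L.

X ≈ 4450 mg/L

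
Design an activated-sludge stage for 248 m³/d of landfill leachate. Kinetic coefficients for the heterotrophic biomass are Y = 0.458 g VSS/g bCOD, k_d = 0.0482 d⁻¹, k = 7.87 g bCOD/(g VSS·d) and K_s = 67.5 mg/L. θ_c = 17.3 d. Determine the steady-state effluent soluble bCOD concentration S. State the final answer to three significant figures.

For a completely mixed reactor with recycle the Lawrence–McCarty relation gives S = K_s·(1 + k_d·θ_c) / [θ_c·(Y·k − k_d) − 1] = 67.5 × (1 + 0.0482 × 17.3) / [17.3 × (0.458 × 7.87 − 0.0482) − 1] = 123.8 / 60.52 = 2.045 mg/L.

S ≈ 2.05 mg/L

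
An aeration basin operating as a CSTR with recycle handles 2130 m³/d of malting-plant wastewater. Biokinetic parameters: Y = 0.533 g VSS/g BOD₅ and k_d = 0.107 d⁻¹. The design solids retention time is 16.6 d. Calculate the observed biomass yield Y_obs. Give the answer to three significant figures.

Observed yield with endogenous decay: Y_obs = Y / (1 + k_d·θ_c) = 0.533 / (1 + 0.107 × 16.6) = 0.533 / 2.776 = 0.1920 g VSS/g BOD₅.

Y_obs ≈ 0.192 g VSS/g BOD₅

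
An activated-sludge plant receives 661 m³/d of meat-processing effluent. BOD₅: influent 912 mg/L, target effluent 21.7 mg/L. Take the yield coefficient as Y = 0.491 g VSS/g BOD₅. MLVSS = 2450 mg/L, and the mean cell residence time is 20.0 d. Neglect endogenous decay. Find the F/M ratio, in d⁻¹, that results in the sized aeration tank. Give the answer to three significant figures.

F/M ≈ 0.104 d⁻¹

V·X = Y·Q·ΔS·θ_c gives V = 0.491 × 661 × (912 − 21.7) × 20.0 / 2450 = 2359 m³.
F/M = applied load / biomass = Q·S₀/(V·X) = 661 × 912 / (2359 × 2450) = 0.1043 d⁻¹.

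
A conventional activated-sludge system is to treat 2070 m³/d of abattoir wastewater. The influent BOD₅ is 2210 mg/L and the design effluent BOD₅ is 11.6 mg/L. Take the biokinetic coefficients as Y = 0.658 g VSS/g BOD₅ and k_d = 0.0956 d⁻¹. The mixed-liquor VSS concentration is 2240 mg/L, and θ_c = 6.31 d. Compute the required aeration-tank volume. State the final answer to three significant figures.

V ≈ 5260 m³

Steady-state biomass mass balance: V·X·(1 + k_d·θ_c) = Y·Q·(S₀ − S)·θ_c, so V = 0.658 × 2070 × (2210 − 11.6) × 6.31 / [2240 × (1 + 0.0956 × 6.31)] = 1.89×10^7 / 3591 = 5261 m³.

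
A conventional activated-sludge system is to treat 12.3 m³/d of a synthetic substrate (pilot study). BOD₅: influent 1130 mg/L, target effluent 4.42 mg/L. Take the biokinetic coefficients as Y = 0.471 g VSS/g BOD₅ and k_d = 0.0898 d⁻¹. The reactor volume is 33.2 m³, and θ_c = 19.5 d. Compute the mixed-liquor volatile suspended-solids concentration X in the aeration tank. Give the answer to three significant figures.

X = Y·Q·ΔS·θ_c / [V·(1 + k_d θ_c)] = 0.471 × 12.3 × (1130 − 4.42) × 19.5 / [33.2 × (1 + 0.0898 × 19.5)] = 1392 mg/L.

X ≈ 1390 mg/L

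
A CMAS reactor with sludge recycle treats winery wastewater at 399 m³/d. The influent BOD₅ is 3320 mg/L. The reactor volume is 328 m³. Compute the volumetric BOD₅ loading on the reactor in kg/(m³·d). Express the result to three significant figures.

Volumetric loading L_v = Q·S₀ / V = 399 × 3320 g/m³ / 328.0 m³ = 4039 g/(m³·d) = 4.039 kg BOD₅/(m³·d).

L_v ≈ 4.04 kg BOD₅/(m³·d)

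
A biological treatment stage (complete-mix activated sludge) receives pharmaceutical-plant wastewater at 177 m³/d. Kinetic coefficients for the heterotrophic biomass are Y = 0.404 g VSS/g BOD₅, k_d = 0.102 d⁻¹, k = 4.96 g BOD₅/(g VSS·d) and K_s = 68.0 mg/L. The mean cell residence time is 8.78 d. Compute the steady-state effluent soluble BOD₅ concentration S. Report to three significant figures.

S ≈ 8.21 mg/L

For a completely mixed reactor with recycle the Lawrence–McCarty relation gives S = K_s·(1 + k_d·θ_c) / [θ_c·(Y·k − k_d) − 1] = 68.0 × (1 + 0.102 × 8.78) / [8.78 × (0.404 × 4.96 − 0.102) − 1] = 128.9 / 15.70 = 8.211 mg/L.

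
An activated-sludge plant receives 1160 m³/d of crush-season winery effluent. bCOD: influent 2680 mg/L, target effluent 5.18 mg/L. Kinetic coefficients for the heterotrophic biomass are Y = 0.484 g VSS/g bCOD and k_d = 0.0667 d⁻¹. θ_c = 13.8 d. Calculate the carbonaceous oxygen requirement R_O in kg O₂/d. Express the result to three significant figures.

The observed yield is Y_obs = Y/(1 + k_d·θ_c) = 0.484 / (1 + 0.0667 × 13.8) = 0.484 / 1.920 = 0.2520 g VSS per g bCOD removed.
Substrate removed = Q·(S₀ − S) = 1160 m³/d × (2680 − 5.18) g/m³ = 3.1×10^6 g/d = 3103 kg/d.
Biomass synthesised: P_X = Y_obs × 3103 = 782.0 kg VSS/d.
R_O = Q·ΔS − 1.42 P_X = 3103 − 1110 = 1992 kg O₂/d.

R_O ≈ 1990 kg O₂/d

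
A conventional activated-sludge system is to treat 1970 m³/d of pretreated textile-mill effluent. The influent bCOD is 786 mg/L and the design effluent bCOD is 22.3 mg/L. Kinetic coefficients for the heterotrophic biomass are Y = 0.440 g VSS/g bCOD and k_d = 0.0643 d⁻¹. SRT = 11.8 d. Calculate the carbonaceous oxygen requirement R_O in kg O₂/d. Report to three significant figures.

R_O ≈ 970 kg O₂/d

The observed yield is Y_obs = Y/(1 + k_d·θ_c) = 0.440 / (1 + 0.0643 × 11.8) = 0.440 / 1.759 = 0.2502 g VSS per g bCOD removed.
ΔS = 786 − 22.3 = 763.7 mg/L, so the substrate removal rate is 1970 × 763.7/1000 = 1504 kg bCOD/d.
P_X = Y_obs·Q·(S₀ − S) = 0.2502 × 1504 = 376.4 kg VSS/d.
R_O = Q·(S₀ − S) − 1.42·P_X = 1504 − 1.42 × 376.4 = 970.0 kg O₂/d.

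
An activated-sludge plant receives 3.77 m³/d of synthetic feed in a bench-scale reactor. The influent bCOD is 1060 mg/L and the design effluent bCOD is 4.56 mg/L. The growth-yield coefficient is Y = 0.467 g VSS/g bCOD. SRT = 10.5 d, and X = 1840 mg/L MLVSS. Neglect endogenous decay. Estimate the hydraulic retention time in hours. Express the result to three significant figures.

τ ≈ 67.5 h

Biomass mass balance (decay neglected): V·X = Y·Q·(S₀ − S)·θ_c, so V = 0.467 × 3.77 × (1060 − 4.56) × 10.5 / 1840 = 10.60 m³.
HRT = V/Q = 10.60 m³ / 3.77 m³·d⁻¹ = 2.813 d × 24 = 67.50 h.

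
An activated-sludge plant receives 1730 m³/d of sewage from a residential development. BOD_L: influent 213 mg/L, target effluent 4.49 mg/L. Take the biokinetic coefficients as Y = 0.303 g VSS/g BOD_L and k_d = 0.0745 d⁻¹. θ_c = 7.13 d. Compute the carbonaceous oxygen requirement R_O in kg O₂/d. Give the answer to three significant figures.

The observed yield is Y_obs = Y/(1 + k_d·θ_c) = 0.303 / (1 + 0.0745 × 7.13) = 0.303 / 1.531 = 0.1979 g VSS per g BOD_L removed.
Mass of BOD_L removed per day: Q(S₀ − S) = 1730 × 208.5 g/m³ = 360.7 kg/d.
P_X = Y_obs·Q·(S₀ − S) = 0.1979 × 360.7 = 71.38 kg VSS/d.
R_O = Q·ΔS − 1.42 P_X = 360.7 − 101.4 = 259.4 kg O₂/d.

R_O ≈ 259 kg O₂/d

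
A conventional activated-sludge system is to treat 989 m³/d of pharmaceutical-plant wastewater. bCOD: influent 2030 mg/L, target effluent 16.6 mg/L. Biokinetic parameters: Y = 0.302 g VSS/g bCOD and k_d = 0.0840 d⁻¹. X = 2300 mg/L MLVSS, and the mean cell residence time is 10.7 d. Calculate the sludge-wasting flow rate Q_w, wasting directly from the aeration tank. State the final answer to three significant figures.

Rearranging the biomass balance for a CMAS with decay, V = Y·Q·ΔS·θ_c / [X·(1+k_d θ_c)] = 0.302 × 989 × (2030 − 16.6) × 10.7 / [2300 × (1 + 0.0840 × 10.7)] = 6.43×10^6 / 4367 = 1473 m³.
For wasting at MLVSS concentration, Q_w = V/θ_c = 1473/10.7 = 137.7 m³/d.

Q_w ≈ 138 m³/d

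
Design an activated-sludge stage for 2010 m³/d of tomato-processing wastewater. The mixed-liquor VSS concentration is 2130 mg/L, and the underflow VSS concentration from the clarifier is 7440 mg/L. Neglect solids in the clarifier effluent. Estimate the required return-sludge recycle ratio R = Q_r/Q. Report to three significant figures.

Solids balance on the clarifier gives (1+R)X = R·X_r, so R = X/(X_r − X) = 2130 / (7440 − 2130) = 0.4011.

R ≈ 0.401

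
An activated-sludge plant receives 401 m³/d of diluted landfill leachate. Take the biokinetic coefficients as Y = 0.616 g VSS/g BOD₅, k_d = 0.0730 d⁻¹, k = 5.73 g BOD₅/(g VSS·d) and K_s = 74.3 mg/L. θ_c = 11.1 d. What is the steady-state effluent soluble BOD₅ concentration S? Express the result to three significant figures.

S ≈ 3.60 mg/L

Effluent substrate depends only on kinetics and SRT: S = K_s(1 + k_d θ_c) / [θ_c(Yk − k_d) − 1] = 74.3 × (1 + 0.0730 × 11.1) / [11.1 × (0.616 × 5.73 − 0.0730) − 1] = 134.5 / 37.37 = 3.599 mg/L.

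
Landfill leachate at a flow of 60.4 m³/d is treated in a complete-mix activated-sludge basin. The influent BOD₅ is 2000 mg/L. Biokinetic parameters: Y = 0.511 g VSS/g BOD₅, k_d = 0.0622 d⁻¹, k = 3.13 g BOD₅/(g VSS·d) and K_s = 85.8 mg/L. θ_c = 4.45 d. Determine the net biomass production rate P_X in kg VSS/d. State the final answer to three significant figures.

P_X ≈ 47.9 kg VSS/d

For a completely mixed reactor with recycle the Lawrence–McCarty relation gives S = K_s·(1 + k_d·θ_c) / [θ_c·(Y·k − k_d) − 1] = 85.8 × (1 + 0.0622 × 4.45) / [4.45 × (0.511 × 3.13 − 0.0622) − 1] = 109.5 / 5.841 = 18.76 mg/L.
Correct the yield for decay: Y_obs = Y/(1 + k_d θ_c) = 0.511 / (1 + 0.0622 × 4.45) = 0.511 / 1.277 = 0.4002.
Q·(S₀ − S) = 60.4 × (2000 − 18.8) × 10⁻³ = 119.7 kg/d removed.
Net biomass production P_X = Y_obs × Q·(S₀ − S) = 0.4002 × 119.7 = 47.89 kg VSS/d.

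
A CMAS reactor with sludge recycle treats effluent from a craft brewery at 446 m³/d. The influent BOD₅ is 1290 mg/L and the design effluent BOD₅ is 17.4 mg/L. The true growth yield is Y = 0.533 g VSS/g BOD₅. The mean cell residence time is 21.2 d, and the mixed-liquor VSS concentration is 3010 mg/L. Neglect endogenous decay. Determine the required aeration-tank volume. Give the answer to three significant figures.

Biomass mass balance (decay neglected): V·X = Y·Q·(S₀ − S)·θ_c, so V = 0.533 × 446 × (1290 − 17.4) × 21.2 / 3010 = 2131 m³.

V ≈ 2130 m³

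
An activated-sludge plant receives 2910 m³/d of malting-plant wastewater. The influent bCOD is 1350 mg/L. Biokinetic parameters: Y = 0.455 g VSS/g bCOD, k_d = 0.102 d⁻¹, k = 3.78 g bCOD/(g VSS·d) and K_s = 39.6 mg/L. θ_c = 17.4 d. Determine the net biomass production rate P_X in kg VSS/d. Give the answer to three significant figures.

P_X ≈ 642 kg VSS/d

Effluent substrate depends only on kinetics and SRT: S = K_s(1 + k_d θ_c) / [θ_c(Yk − k_d) − 1] = 39.6 × (1 + 0.102 × 17.4) / [17.4 × (0.455 × 3.78 − 0.102) − 1] = 109.9 / 27.15 = 4.047 mg/L.
Y_obs = Y / (1 + k_d θ_c) = 0.455 / (1 + 0.102 × 17.4) = 0.455 / 2.775 = 0.1640.
Substrate removed = Q·(S₀ − S) = 2910 m³/d × (1350 − 4.05) g/m³ = 3.92×10^6 g/d = 3917 kg/d.
Biomass produced: P_X = Y_obs·Q·ΔS = 0.1640 × 3917 ≈ 642.2 kg VSS/d.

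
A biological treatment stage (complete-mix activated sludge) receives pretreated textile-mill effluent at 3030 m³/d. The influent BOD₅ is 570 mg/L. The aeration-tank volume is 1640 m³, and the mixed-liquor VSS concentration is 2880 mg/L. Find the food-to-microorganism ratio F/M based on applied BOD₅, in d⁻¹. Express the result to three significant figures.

Food-to-microorganism ratio F/M = Q S₀ / (V X) = 3030 × 570 / (1640 × 2880) = 0.3657 d⁻¹.

F/M ≈ 0.366 d⁻¹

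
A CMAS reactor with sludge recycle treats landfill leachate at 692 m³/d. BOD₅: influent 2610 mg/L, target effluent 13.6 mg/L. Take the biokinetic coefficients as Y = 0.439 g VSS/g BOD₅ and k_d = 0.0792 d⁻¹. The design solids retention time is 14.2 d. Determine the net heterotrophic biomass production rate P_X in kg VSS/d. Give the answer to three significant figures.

The observed yield is Y_obs = Y/(1 + k_d·θ_c) = 0.439 / (1 + 0.0792 × 14.2) = 0.439 / 2.125 = 0.2066 g VSS per g BOD₅ removed.
ΔS = 2610 − 13.6 = 2596 mg/L, so the substrate removal rate is 692 × 2596/1000 = 1797 kg BOD₅/d.
Net biomass production P_X = Y_obs × Q·(S₀ − S) = 0.2066 × 1797 = 371.2 kg VSS/d.

P_X ≈ 371 kg VSS/d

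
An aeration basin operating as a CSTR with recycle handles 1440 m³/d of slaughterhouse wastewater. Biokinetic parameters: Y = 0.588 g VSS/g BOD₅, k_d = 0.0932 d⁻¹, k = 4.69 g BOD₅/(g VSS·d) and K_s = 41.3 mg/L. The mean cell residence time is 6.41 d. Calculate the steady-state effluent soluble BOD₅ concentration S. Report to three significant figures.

From the Monod/SRT balance for a CMAS, S = K_s·(1+k_d θ_c)/[θ_c·(Y k − k_d) − 1] = 41.3 × (1 + 0.0932 × 6.41) / [6.41 × (0.588 × 4.69 − 0.0932) − 1] = 65.97 / 16.08 = 4.103 mg/L.

S ≈ 4.10 mg/L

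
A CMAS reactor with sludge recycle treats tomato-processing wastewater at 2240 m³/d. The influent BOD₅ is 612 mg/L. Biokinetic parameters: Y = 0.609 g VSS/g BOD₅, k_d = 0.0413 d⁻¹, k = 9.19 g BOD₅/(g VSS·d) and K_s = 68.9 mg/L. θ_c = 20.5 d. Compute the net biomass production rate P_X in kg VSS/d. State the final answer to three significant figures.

P_X ≈ 451 kg VSS/d

For a completely mixed reactor with recycle the Lawrence–McCarty relation gives S = K_s·(1 + k_d·θ_c) / [θ_c·(Y·k − k_d) − 1] = 68.9 × (1 + 0.0413 × 20.5) / [20.5 × (0.609 × 9.19 − 0.0413) − 1] = 127.2 / 112.9 = 1.127 mg/L.
The observed yield is Y_obs = Y/(1 + k_d·θ_c) = 0.609 / (1 + 0.0413 × 20.5) = 0.609 / 1.847 = 0.3298 g VSS per g BOD₅ removed.
Substrate removed = Q·(S₀ − S) = 2240 m³/d × (612 − 1.13) g/m³ = 1.37×10^6 g/d = 1368 kg/d.
So the net sludge growth is P_X = 0.3298 × 1368 = 451.3 kg VSS/d.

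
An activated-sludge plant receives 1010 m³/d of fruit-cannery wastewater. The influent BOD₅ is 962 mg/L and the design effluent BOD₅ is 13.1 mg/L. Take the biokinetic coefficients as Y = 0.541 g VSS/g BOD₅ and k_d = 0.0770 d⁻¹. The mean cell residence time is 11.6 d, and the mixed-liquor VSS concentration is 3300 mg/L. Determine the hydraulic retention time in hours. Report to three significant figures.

τ ≈ 22.9 h

From the SRT design equation V = Y Q (S₀−S) θ_c / [X (1 + k_d θ_c)] = 0.541 × 1010 × (962 − 13.1) × 11.6 / [3300 × (1 + 0.0770 × 11.6)] = 6.01×10^6 / 6248 = 962.7 m³.
HRT = V/Q = 962.7 m³ / 1010 m³·d⁻¹ = 0.9532 d × 24 = 22.88 h.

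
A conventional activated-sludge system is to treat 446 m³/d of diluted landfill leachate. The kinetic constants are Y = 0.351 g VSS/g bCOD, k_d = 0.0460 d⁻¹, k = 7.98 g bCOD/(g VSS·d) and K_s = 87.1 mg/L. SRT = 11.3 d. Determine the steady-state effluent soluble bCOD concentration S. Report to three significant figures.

S ≈ 4.39 mg/L

For a completely mixed reactor with recycle the Lawrence–McCarty relation gives S = K_s·(1 + k_d·θ_c) / [θ_c·(Y·k − k_d) − 1] = 87.1 × (1 + 0.0460 × 11.3) / [11.3 × (0.351 × 7.98 − 0.0460) − 1] = 132.4 / 30.13 = 4.393 mg/L.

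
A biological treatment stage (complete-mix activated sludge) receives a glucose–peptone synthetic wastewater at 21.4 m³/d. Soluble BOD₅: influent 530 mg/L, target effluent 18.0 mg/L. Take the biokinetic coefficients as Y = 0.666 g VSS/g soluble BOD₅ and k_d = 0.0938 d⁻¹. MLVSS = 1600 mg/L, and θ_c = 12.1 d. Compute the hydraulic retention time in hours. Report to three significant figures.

Rearranging the biomass balance for a CMAS with decay, V = Y·Q·ΔS·θ_c / [X·(1+k_d θ_c)] = 0.666 × 21.4 × (530 − 18.0) × 12.1 / [1600 × (1 + 0.0938 × 12.1)] = 8.83×10^4 / 3416 = 25.85 m³.
Hydraulic retention time τ = V/Q = 25.85 / 21.4 = 1.208 d = 28.99 h.

τ ≈ 29.0 h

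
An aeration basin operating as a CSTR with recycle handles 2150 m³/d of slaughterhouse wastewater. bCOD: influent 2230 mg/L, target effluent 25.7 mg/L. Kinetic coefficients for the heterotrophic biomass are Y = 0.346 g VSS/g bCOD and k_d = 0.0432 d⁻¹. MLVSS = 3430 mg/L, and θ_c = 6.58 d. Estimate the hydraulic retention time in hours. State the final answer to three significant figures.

Rearranging the biomass balance for a CMAS with decay, V = Y·Q·ΔS·θ_c / [X·(1+k_d θ_c)] = 0.346 × 2150 × (2230 − 25.7) × 6.58 / [3430 × (1 + 0.0432 × 6.58)] = 1.08×10^7 / 4405 = 2449 m³.
Hydraulic retention time τ = V/Q = 2449 / 2150 = 1.139 d = 27.34 h.

τ ≈ 27.3 h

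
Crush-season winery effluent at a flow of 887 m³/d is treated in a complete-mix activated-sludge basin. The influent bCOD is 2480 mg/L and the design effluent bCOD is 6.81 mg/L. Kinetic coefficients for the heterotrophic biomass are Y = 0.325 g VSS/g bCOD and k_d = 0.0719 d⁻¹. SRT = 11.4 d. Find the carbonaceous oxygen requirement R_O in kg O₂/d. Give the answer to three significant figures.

R_O ≈ 1640 kg O₂/d

Y_obs = Y / (1 + k_d θ_c) = 0.325 / (1 + 0.0719 × 11.4) = 0.325 / 1.820 = 0.1786.
Substrate removed = Q·(S₀ − S) = 887 m³/d × (2480 − 6.81) g/m³ = 2.19×10^6 g/d = 2194 kg/d.
Net sludge production P_X = 0.1786 × 2194 = 391.8 kg VSS/d.
R_O = Q·ΔS − 1.42 P_X = 2194 − 556.4 = 1637 kg O₂/d.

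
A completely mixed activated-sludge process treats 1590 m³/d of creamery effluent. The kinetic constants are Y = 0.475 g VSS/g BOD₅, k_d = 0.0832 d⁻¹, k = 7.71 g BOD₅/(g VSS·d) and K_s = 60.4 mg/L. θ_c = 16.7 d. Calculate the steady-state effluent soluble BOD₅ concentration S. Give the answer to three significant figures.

S ≈ 2.46 mg/L

For a completely mixed reactor with recycle the Lawrence–McCarty relation gives S = K_s·(1 + k_d·θ_c) / [θ_c·(Y·k − k_d) − 1] = 60.4 × (1 + 0.0832 × 16.7) / [16.7 × (0.475 × 7.71 − 0.0832) − 1] = 144.3 / 58.77 = 2.456 mg/L.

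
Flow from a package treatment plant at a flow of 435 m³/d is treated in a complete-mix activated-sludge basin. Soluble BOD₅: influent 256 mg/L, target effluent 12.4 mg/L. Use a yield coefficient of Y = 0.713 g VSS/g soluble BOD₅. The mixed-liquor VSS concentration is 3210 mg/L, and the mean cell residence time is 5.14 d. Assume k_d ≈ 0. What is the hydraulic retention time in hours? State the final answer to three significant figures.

V·X = Y·Q·ΔS·θ_c gives V = 0.713 × 435 × (256 − 12.4) × 5.14 / 3210 = 121.0 m³.
τ = V/Q = 121.0/435 = 0.2781 d, or 6.675 h.

τ ≈ 6.67 h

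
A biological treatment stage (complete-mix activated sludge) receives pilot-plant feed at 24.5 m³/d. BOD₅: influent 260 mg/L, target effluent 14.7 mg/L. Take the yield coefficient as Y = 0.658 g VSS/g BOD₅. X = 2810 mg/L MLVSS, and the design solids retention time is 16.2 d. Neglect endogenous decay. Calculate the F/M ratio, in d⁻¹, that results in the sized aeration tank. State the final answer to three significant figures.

F/M ≈ 0.0994 d⁻¹

With k_d = 0 the design equation reduces to V = Y Q (S₀−S) θ_c / X = 0.658 × 24.5 × (260 − 14.7) × 16.2 / 2810 = 22.80 m³.
F/M = applied load / biomass = Q·S₀/(V·X) = 24.5 × 260 / (22.80 × 2810) = 0.09943 d⁻¹.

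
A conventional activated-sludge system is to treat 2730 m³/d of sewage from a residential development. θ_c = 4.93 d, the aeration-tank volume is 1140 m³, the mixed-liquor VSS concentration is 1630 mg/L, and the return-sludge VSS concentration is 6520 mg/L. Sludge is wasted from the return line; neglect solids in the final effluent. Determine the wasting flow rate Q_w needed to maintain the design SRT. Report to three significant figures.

Q_w ≈ 57.8 m³/d

θ_c = V·X/(Q_w·X_r) when wasting from the recycle, so Q_w = V·X/(θ_c·X_r) = 1140 × 1630 / (4.93 × 6520) = 57.81 m³/d.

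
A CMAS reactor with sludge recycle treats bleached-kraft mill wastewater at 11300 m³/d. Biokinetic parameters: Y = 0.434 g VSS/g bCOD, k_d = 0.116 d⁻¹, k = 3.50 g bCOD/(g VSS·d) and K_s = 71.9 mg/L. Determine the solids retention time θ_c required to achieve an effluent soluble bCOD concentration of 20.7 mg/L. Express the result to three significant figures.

θ_c ≈ 4.47 d

From 1/θ_c = Y·k·S/(K_s + S) − k_d: Y·k·S/(K_s+S) = 0.434 × 3.50 × 20.7 / (71.9 + 20.7) = 0.3396 d⁻¹.
Then 1/θ_c = μ − k_d = 0.3396 − 0.116 = 0.2236 d⁻¹, giving θ_c = 4.473 d.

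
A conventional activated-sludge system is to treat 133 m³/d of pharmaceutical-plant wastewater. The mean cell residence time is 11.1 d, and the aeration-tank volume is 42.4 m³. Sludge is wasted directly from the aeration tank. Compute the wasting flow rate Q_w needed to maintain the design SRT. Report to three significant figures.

Wasting from the aeration tank: Q_w = V / θ_c = 42.40 / 11.1 = 3.820 m³/d.

Q_w ≈ 3.82 m³/d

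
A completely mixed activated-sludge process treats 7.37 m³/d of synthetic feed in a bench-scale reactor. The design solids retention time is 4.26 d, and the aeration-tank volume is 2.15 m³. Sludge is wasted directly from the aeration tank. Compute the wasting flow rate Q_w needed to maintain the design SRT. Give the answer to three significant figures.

Q_w ≈ 0.505 m³/d

For wasting at MLVSS concentration, Q_w = V/θ_c = 2.150/4.26 = 0.5047 m³/d.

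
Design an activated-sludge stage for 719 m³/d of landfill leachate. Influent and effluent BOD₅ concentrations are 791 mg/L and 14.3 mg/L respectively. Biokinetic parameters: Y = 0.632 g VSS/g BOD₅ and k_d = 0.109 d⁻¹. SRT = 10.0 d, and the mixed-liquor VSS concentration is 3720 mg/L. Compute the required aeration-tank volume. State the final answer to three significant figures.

V ≈ 454 m³

Rearranging the biomass balance for a CMAS with decay, V = Y·Q·ΔS·θ_c / [X·(1+k_d θ_c)] = 0.632 × 719 × (791 − 14.3) × 10.0 / [3720 × (1 + 0.109 × 10.0)] = 3.53×10^6 / 7775 = 454.0 m³.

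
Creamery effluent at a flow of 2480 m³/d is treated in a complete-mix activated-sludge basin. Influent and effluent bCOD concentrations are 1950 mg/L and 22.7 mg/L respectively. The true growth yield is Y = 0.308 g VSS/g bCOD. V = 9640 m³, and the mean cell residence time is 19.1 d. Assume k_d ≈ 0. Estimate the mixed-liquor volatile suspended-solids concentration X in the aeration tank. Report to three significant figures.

From V·X = Y·Q·(S₀ − S)·θ_c (decay neglected): X = 0.308 × 2480 × (1950 − 22.7) × 19.1 / 9640 = 2917 mg/L.

X ≈ 2920 mg/L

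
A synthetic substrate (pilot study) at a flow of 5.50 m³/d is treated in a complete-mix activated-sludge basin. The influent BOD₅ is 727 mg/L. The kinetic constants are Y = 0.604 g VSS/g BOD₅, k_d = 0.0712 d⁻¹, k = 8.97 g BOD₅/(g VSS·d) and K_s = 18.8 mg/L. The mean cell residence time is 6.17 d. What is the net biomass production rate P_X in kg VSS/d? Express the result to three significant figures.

P_X ≈ 1.68 kg VSS/d

Effluent substrate depends only on kinetics and SRT: S = K_s(1 + k_d θ_c) / [θ_c(Yk − k_d) − 1] = 18.8 × (1 + 0.0712 × 6.17) / [6.17 × (0.604 × 8.97 − 0.0712) − 1] = 27.06 / 31.99 = 0.8459 mg/L.
The observed yield is Y_obs = Y/(1 + k_d·θ_c) = 0.604 / (1 + 0.0712 × 6.17) = 0.604 / 1.439 = 0.4196 g VSS per g BOD₅ removed.
ΔS = 727 − 0.846 = 726.2 mg/L, so the substrate removal rate is 5.50 × 726.2/1000 = 3.994 kg BOD₅/d.
P_X = Y_obs · Q(S₀ − S) = 0.4196 × 3.994 = 1.676 kg VSS/d.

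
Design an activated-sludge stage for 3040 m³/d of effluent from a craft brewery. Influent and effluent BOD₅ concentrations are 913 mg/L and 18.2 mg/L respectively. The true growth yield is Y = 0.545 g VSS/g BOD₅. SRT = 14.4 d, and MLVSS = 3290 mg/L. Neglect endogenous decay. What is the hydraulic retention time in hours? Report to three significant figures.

τ ≈ 51.2 h

V·X = Y·Q·ΔS·θ_c gives V = 0.545 × 3040 × (913 − 18.2) × 14.4 / 3290 = 6489 m³.
Hydraulic retention time τ = V/Q = 6489 / 3040 = 2.134 d = 51.23 h.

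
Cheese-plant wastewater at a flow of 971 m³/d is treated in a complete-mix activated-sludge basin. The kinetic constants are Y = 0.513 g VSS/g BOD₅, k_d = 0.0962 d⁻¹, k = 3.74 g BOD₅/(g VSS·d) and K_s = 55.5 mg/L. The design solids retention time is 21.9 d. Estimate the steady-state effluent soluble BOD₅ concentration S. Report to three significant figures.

S ≈ 4.43 mg/L

Effluent substrate depends only on kinetics and SRT: S = K_s(1 + k_d θ_c) / [θ_c(Yk − k_d) − 1] = 55.5 × (1 + 0.0962 × 21.9) / [21.9 × (0.513 × 3.74 − 0.0962) − 1] = 172.4 / 38.91 = 4.431 mg/L.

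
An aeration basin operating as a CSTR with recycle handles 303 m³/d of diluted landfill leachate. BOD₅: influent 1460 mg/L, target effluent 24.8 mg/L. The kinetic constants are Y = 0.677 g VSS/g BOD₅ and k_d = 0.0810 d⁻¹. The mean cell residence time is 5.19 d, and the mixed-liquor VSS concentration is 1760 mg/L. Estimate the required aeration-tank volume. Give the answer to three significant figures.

Rearranging the biomass balance for a CMAS with decay, V = Y·Q·ΔS·θ_c / [X·(1+k_d θ_c)] = 0.677 × 303 × (1460 − 24.8) × 5.19 / [1760 × (1 + 0.0810 × 5.19)] = 1.53×10^6 / 2500 = 611.2 m³.

V ≈ 611 m³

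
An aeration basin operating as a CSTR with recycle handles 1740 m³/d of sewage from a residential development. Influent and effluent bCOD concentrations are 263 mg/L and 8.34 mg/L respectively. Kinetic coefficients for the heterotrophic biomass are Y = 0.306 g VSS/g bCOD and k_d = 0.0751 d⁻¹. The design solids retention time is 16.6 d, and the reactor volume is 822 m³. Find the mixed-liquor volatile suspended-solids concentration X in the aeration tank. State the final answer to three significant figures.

X ≈ 1220 mg/L

From V·X·(1 + k_d·θ_c) = Y·Q·(S₀ − S)·θ_c: X = 0.306 × 1740 × (263 − 8.34) × 16.6 / [822 × (1 + 0.0751 × 16.6)] = 1219 mg/L.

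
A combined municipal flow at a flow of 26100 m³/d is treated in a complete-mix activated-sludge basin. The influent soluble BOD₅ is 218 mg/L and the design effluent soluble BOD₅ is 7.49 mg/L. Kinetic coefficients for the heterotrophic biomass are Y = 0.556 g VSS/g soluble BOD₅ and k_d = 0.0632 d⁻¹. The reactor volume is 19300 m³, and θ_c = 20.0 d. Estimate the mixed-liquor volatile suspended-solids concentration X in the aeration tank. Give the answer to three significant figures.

X ≈ 1400 mg/L

Solving the biomass balance for X: X = Y Q (S₀−S) θ_c / [V (1+k_d θ_c)] = 0.556 × 26100 × (218 − 7.49) × 20.0 / [19300 × (1 + 0.0632 × 20.0)] = 1398 mg/L.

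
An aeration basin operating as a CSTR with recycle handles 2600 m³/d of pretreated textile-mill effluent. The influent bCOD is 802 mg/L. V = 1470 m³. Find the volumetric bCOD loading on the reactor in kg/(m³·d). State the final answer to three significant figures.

L_v ≈ 1.42 kg bCOD/(m³·d)

L_v = Q S₀ / V = 2600 × 802 × 10⁻³ / 1470 = 1.419 kg/(m³·d).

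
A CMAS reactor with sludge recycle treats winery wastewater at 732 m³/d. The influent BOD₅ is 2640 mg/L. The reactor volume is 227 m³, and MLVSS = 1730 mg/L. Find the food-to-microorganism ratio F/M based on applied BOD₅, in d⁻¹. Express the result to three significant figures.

F/M ≈ 4.92 d⁻¹

F/M = applied load / biomass = Q·S₀/(V·X) = 732 × 2640 / (227.0 × 1730) = 4.921 d⁻¹.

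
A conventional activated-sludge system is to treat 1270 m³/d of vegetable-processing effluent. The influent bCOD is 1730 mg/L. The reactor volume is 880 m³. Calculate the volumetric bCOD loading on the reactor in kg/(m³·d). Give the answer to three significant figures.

L_v ≈ 2.50 kg bCOD/(m³·d)

Volumetric loading L_v = Q·S₀ / V = 1270 × 1730 g/m³ / 880.0 m³ = 2497 g/(m³·d) = 2.497 kg bCOD/(m³·d).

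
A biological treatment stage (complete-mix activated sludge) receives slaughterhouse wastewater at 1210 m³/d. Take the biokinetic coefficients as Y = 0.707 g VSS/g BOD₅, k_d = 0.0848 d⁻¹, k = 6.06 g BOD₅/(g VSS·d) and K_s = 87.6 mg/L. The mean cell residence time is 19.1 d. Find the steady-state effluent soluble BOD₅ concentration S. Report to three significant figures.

S ≈ 2.90 mg/L

From the Monod/SRT balance for a CMAS, S = K_s·(1+k_d θ_c)/[θ_c·(Y k − k_d) − 1] = 87.6 × (1 + 0.0848 × 19.1) / [19.1 × (0.707 × 6.06 − 0.0848) − 1] = 229.5 / 79.21 = 2.897 mg/L.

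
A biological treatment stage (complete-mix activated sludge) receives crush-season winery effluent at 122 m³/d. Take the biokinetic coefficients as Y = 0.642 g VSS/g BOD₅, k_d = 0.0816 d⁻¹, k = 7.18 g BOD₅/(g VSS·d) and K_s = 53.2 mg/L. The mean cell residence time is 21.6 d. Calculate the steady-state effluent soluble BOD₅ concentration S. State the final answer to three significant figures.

From the Monod/SRT balance for a CMAS, S = K_s·(1+k_d θ_c)/[θ_c·(Y k − k_d) − 1] = 53.2 × (1 + 0.0816 × 21.6) / [21.6 × (0.642 × 7.18 − 0.0816) − 1] = 147.0 / 96.80 = 1.518 mg/L.

S ≈ 1.52 mg/L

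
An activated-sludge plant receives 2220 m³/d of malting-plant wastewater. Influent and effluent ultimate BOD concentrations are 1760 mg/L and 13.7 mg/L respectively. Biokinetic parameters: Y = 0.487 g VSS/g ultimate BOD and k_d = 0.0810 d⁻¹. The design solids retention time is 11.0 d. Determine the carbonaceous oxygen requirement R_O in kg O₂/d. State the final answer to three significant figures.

R_O ≈ 2460 kg O₂/d

Correct the yield for decay: Y_obs = Y/(1 + k_d θ_c) = 0.487 / (1 + 0.0810 × 11.0) = 0.487 / 1.891 = 0.2575.
Substrate removed = Q·(S₀ − S) = 2220 m³/d × (1760 − 13.7) g/m³ = 3.88×10^6 g/d = 3877 kg/d.
Net sludge production P_X = 0.2575 × 3877 = 998.4 kg VSS/d.
Carbonaceous O₂ demand = substrate oxidised − cell-mass equivalent = 3877 − 1.42 × 998.4 = 2459 kg O₂/d.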